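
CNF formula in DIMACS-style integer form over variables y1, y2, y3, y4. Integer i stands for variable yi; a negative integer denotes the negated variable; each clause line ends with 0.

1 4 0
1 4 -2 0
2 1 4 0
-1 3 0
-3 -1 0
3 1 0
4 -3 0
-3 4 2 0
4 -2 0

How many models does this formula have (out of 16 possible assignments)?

The models are:
  y1=0 y2=0 y3=1 y4=1
  y1=0 y2=1 y3=1 y4=1
That's 2 in total.

2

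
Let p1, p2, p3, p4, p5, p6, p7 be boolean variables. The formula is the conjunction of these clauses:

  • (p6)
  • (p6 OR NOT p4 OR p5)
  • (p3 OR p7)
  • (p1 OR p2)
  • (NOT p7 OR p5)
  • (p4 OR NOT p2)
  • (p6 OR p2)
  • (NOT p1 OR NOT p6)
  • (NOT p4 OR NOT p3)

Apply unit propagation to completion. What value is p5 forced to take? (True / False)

(p6) is a unit clause: p6 = True.
In (NOT p6 OR NOT p1), NOT p6 is now false; NOT p1 must hold, so p1 = False.
In (p1 OR p2), p1 is now false; p2 must hold, so p2 = True.
(NOT p2 OR p4) with p2 = True leaves only p4, so p4 = True.
(NOT p4 OR NOT p3): since p4 = True, the clause reduces to (NOT p3). p3 = False.
(p3 OR p7) with p3 = False leaves only p7, so p7 = True.
(NOT p7 OR p5) with p7 = True leaves only p5, so p5 = True.

True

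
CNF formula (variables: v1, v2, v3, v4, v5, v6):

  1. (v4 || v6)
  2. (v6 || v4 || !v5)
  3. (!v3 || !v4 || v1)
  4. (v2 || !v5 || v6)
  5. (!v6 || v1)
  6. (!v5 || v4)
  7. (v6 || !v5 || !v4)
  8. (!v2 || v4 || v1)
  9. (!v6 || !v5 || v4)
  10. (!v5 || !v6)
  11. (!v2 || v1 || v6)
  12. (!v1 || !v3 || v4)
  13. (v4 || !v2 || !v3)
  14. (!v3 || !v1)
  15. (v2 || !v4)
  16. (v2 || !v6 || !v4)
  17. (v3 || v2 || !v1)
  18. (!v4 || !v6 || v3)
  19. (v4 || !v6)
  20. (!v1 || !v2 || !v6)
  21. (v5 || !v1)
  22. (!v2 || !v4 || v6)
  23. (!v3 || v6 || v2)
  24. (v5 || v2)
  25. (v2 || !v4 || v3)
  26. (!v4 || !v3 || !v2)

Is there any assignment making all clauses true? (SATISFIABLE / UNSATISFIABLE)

UNSATISFIABLE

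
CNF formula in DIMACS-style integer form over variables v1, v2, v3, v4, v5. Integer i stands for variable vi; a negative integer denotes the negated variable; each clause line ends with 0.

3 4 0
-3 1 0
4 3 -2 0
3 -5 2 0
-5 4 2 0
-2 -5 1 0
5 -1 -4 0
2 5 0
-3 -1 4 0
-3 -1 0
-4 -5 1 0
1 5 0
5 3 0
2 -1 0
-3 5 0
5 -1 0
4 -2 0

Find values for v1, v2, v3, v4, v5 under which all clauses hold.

v1=True, v2=True, v3=False, v4=True, v5=True

Check each clause:
  1. {v4, v3} — v4 is true.
  2. {¬v3, v1} — v1 is true.
  3. {v3, v4, ¬v2} — v4 is true.
  4. {¬v5, v2, v3} — v2 is true.
  5. {v2, ¬v5, v4} — v2 is true.
  6. {v1, ¬v2, ¬v5} — v1 is true.
  7. {v5, ¬v1, ¬v4} — v5 is true.
  8. {v5, v2} — v2 is true.
  9. {¬v3, ¬v1, v4} — v4 is true.
  10. {¬v3, ¬v1} — ¬v3 is true.
  11. {v1, ¬v4, ¬v5} — v1 is true.
  12. {v5, v1} — v1 is true.
  13. {v3, v5} — v5 is true.
  14. {v2, ¬v1} — v2 is true.
  15. {¬v3, v5} — v5 is true.
  16. {v5, ¬v1} — v5 is true.
  17. {v4, ¬v2} — v4 is true.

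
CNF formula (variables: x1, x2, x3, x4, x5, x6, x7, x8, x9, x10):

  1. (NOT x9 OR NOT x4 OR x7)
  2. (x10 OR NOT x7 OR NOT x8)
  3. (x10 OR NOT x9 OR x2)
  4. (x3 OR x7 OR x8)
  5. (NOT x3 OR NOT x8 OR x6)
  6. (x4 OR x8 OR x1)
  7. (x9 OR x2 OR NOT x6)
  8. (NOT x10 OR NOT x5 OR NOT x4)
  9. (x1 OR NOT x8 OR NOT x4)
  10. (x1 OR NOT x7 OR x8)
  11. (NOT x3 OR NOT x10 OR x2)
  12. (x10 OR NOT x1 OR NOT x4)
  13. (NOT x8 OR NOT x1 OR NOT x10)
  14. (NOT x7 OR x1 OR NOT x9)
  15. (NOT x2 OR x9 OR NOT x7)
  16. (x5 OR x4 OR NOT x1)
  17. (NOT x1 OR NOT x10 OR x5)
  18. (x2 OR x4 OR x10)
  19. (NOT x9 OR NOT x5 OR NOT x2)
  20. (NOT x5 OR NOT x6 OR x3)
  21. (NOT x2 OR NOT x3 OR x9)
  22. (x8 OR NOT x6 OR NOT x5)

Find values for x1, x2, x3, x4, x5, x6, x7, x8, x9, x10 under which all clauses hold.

x1=0, x2=0, x3=0, x4=0, x5=0, x6=0, x7=1, x8=1, x9=0, x10=1

Branch on x1: take x1 = False.
Set x2 = False and propagate.
Set x3 = False and propagate.
The remaining clauses are satisfied by x4 = False, x5 = False, x6 = False, x7 = True, x8 = True, x9 = False, x10 = True.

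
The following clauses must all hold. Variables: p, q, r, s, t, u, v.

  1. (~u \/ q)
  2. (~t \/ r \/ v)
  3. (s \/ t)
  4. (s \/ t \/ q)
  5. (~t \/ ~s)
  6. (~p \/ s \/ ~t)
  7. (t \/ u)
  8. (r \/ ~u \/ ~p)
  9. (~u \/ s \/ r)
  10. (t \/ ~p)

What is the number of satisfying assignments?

Case analysis on t and s:
  t=1, s=1: a clause becomes empty — 0.
  t=1, s=0: 8 of the 32 assignments to (p,q,r,u,v) work.
  t=0, s=1: remaining (p,q,r,u,v) ∈ {(0,1,0,1,0); (0,1,0,1,1); (0,1,1,1,0); (0,1,1,1,1)} — 4.
  t=0, s=0: a clause becomes empty — 0.
Total: 0 + 8 + 4 + 0 = 12.

12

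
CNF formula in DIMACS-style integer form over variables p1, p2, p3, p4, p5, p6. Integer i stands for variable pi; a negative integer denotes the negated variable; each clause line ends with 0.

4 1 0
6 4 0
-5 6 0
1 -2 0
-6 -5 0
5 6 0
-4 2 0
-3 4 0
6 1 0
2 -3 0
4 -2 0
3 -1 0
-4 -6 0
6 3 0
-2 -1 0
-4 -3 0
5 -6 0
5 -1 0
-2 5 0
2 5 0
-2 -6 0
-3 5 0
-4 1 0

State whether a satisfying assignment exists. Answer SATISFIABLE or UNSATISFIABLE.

UNSATISFIABLE

p6 = True:
  propagation gives p5=False; an empty clause results — contradiction.
p6 = False:
  propagation gives p4=True, p5=False; an empty clause results — contradiction.
Every branch closes, so no satisfying assignment exists.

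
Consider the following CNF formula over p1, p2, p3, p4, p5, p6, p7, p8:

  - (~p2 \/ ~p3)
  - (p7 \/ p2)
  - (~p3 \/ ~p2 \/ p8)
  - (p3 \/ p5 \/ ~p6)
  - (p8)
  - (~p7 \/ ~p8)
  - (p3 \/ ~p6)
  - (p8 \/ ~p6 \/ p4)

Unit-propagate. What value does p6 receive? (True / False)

False

Unit clause (p8) sets p8 = True.
(~p8 \/ ~p7): since p8 = True, the clause reduces to (~p7). p7 = False.
In (p2 \/ p7), p7 is now false; p2 must hold, so p2 = True.
From (~p2 \/ ~p3) and p2 = True: p3 = False.
From (p3 \/ ~p6) and p3 = False: p6 = False.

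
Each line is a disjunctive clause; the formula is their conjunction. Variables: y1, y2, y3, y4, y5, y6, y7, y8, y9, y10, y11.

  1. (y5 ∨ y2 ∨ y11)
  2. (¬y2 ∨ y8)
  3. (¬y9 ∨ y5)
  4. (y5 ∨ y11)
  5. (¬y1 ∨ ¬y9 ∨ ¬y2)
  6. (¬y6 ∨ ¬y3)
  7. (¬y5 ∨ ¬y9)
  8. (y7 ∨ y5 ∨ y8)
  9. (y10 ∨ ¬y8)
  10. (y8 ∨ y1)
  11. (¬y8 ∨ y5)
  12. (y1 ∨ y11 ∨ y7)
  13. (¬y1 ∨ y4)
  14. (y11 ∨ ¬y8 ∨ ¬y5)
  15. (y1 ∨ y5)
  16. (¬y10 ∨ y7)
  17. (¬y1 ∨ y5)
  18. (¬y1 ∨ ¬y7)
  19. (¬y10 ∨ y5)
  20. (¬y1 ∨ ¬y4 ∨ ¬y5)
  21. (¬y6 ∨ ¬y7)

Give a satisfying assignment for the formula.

y1 = False, y2 = False, y3 = False, y4 = True, y5 = True, y6 = False, y7 = True, y8 = True, y9 = False, y10 = True, y11 = True

Pure literal: y3 appears only negated; assign y3 = False.
Pure literal: y6 appears only negated; assign y6 = False.
Branch on y1: take y1 = False.
  then y8 is forced to True.
  then y10 is forced to True.
  then y5 is forced to True.
  then y9 is forced to False.
  then y11 is forced to True.
  then y7 is forced to True.
y2, y4 are now unconstrained; take y2 = False, y4 = True.
Every clause has at least one true literal under this assignment.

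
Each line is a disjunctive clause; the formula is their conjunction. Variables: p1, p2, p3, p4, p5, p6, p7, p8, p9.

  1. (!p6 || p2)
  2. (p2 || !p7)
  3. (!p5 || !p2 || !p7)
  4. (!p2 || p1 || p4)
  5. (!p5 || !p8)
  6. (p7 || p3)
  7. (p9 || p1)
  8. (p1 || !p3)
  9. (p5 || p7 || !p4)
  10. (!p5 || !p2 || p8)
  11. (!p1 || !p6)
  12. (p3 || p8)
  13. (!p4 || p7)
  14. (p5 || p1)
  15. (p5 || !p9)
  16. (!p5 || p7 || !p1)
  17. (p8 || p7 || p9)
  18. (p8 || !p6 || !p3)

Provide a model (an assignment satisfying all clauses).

p1 = True, p2 = True, p3 = False, p4 = True, p5 = False, p6 = False, p7 = True, p8 = True, p9 = False

p6 occurs only negated in the remaining clauses — set p6 = False.
Branch on p1: take p1 = True.
For the remaining variables, p2 = True, p3 = False, p4 = True, p5 = False, p7 = True, p8 = True, p9 = False works.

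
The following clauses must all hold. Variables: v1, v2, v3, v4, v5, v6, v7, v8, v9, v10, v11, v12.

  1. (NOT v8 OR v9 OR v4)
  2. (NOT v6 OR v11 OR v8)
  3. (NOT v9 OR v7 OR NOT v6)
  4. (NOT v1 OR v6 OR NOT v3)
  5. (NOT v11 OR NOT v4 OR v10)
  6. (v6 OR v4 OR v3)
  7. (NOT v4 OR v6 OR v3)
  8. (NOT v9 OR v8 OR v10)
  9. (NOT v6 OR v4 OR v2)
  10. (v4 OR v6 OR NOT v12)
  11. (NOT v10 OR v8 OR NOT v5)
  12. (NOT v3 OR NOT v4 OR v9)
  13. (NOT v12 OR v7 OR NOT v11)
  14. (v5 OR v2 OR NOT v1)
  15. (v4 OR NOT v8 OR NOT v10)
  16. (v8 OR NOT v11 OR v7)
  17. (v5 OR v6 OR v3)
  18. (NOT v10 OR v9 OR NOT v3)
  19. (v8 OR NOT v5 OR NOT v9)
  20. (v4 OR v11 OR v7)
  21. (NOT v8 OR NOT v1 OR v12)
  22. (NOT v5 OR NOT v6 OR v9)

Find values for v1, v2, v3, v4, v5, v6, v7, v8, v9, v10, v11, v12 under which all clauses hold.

Pure literal: v1 appears only negated; assign v1 = False.
Pure literal: v2 appears only positively; assign v2 = True.
Try v3 = False.
The remaining clauses are satisfied by v4 = False, v5 = False, v6 = True, v7 = True, v8 = False, v9 = False, v10 = True, v11 = True, v12 = True.

v1 = F, v2 = T, v3 = F, v4 = F, v5 = F, v6 = T, v7 = T, v8 = F, v9 = F, v10 = T, v11 = T, v12 = T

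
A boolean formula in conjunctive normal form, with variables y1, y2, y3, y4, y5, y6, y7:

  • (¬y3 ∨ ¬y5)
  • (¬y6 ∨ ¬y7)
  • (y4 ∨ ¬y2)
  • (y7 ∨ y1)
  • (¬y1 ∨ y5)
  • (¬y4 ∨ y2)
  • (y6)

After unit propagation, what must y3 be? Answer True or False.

False

(y6) stands alone — y6 = True.
In (¬y6 ∨ ¬y7), ¬y6 is now false; ¬y7 must hold, so y7 = False.
(y7 ∨ y1) with y7 = False leaves only y1, so y1 = True.
(¬y1 ∨ y5) with y1 = True leaves only y5, so y5 = True.
From (¬y3 ∨ ¬y5) and y5 = True: y3 = False.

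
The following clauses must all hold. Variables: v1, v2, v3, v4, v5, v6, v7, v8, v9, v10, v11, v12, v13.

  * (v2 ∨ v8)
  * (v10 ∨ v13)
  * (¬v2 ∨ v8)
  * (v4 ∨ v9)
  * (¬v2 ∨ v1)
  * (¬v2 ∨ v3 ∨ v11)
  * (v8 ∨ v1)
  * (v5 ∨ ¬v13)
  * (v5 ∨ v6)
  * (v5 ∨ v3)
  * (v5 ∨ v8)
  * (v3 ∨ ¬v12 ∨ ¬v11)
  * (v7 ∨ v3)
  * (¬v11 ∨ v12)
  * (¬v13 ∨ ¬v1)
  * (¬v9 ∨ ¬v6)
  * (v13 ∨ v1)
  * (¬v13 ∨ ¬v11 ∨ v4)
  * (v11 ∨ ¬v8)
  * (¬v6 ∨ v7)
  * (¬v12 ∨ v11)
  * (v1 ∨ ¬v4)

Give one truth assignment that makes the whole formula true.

Pure literal: v3 appears only positively; assign v3 = True.
v5 occurs only positively in the remaining clauses — set v5 = True.
Set v1 = True and propagate.
  then v13 is forced to False.
  then v10 is forced to True.
Branch on v2: take v2 = True.
  then v8 is forced to True.
  then v11 is forced to True.
  then v12 is forced to True.
Try v4 = True.
The remaining clauses are satisfied by v6 = False, v7 = True, v9 = False.
Check each clause:
  1. (v8 ∨ v2) — v8 is true.
  2. (v13 ∨ v10) — v10 is true.
  3. (v8 ∨ ¬v2) — v8 is true.
  4. (v9 ∨ v4) — v4 is true.
  5. (v1 ∨ ¬v2) — v1 is true.
  6. (¬v2 ∨ v3 ∨ v11) — v3 is true.
  7. (v1 ∨ v8) — v8 is true.
  8. (v5 ∨ ¬v13) — ¬v13 is true.
  9. (v5 ∨ v6) — v5 is true.
  10. (v3 ∨ v5) — v3 is true.
  11. (v5 ∨ v8) — v8 is true.
  12. (v3 ∨ ¬v11 ∨ ¬v12) — v3 is true.
  13. (v7 ∨ v3) — v3 is true.
  14. (¬v11 ∨ v12) — v12 is true.
  15. (¬v1 ∨ ¬v13) — ¬v13 is true.
  16. (¬v6 ∨ ¬v9) — ¬v6 is true.
  17. (v1 ∨ v13) — v1 is true.
  18. (¬v11 ∨ v4 ∨ ¬v13) — ¬v13 is true.
  19. (v11 ∨ ¬v8) — v11 is true.
  20. (¬v6 ∨ v7) — ¬v6 is true.
  21. (¬v12 ∨ v11) — v11 is true.
  22. (¬v4 ∨ v1) — v1 is true.

v1 = T  v2 = T  v3 = T  v4 = T  v5 = T  v6 = F  v7 = T  v8 = T  v9 = F  v10 = T  v11 = T  v12 = T  v13 = F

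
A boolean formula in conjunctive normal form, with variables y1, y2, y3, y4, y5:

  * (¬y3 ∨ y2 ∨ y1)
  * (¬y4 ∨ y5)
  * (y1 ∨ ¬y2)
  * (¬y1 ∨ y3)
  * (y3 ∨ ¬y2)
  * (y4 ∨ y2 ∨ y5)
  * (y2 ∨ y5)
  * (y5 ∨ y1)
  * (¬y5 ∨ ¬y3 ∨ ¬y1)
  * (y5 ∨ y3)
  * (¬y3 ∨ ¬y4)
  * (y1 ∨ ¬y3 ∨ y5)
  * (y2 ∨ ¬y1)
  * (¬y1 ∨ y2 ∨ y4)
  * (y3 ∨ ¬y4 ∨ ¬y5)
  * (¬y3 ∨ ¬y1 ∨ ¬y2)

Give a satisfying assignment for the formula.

Set y1 = False and propagate.
  then y2 is forced to False.
  then y3 is forced to False.
  then y5 is forced to True.
  then y4 is forced to False.

y1=F  y2=F  y3=F  y4=F  y5=T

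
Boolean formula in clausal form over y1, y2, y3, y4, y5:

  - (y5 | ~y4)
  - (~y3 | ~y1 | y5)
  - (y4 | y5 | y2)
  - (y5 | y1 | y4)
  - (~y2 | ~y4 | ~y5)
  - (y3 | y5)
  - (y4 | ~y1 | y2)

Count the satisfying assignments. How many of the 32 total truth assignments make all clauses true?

10

Split on y5, then y4.
  y5=1, y4=1: remaining (y1,y2,y3) ∈ {(0,0,0); (0,0,1); (1,0,0); (1,0,1)} — 4.
  y5=1, y4=0: y3 free; 3 ways for (y1,y2) × 2^1 = 6.
  y5=0, y4=1: a clause becomes empty — 0.
  y5=0, y4=0: a clause becomes empty — 0.
Total: 4 + 6 + 0 + 0 = 10.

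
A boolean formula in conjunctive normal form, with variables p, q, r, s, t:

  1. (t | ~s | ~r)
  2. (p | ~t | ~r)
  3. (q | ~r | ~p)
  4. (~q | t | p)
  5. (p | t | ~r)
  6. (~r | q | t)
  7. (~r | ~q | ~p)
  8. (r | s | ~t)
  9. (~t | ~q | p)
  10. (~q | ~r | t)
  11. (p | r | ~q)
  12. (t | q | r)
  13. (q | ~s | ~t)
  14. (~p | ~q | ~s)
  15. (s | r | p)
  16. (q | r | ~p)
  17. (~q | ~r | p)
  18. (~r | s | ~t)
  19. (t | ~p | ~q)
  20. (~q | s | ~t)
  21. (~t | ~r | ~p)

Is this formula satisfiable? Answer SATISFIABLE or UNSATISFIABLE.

r = True:
  t = True:
    propagation gives p=True; an empty clause results — contradiction.
  t = False:
    propagation gives s=False, p=True, q=True; an empty clause results — contradiction.
r = False:
  q = True:
    propagation gives p=True, s=False, t=False; an empty clause results — contradiction.
  q = False:
    propagation gives t=True, s=True; an empty clause results — contradiction.
Every branch closes, so no satisfying assignment exists.

UNSATISFIABLE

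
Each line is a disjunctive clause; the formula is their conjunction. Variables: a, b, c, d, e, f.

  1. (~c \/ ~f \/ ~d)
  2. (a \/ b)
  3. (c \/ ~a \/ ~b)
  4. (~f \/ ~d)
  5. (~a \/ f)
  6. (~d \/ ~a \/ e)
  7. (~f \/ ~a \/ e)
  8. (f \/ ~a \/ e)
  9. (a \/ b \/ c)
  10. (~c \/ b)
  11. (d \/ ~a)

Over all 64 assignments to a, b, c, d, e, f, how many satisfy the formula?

Split on a, then f.
  a=T, f=T: a clause becomes empty — 0.
  a=T, f=F: a clause becomes empty — 0.
  a=F, f=T: remaining (b,c,d,e) ∈ {(T,F,F,F); (T,F,F,T); (T,T,F,F); (T,T,F,T)} — 4.
  a=F, f=F: forces b=T; c, d, e free → 2^3 = 8.
Total: 0 + 0 + 4 + 8 = 12.

12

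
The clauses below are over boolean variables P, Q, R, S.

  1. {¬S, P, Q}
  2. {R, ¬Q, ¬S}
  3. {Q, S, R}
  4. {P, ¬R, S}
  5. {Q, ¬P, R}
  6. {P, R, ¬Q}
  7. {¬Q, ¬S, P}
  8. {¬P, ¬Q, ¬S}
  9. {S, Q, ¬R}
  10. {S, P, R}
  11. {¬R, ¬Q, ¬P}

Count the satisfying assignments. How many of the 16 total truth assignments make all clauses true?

The models are:
  P=1 Q=0 R=1 S=1
  P=1 Q=1 R=0 S=0
Count: 2.

2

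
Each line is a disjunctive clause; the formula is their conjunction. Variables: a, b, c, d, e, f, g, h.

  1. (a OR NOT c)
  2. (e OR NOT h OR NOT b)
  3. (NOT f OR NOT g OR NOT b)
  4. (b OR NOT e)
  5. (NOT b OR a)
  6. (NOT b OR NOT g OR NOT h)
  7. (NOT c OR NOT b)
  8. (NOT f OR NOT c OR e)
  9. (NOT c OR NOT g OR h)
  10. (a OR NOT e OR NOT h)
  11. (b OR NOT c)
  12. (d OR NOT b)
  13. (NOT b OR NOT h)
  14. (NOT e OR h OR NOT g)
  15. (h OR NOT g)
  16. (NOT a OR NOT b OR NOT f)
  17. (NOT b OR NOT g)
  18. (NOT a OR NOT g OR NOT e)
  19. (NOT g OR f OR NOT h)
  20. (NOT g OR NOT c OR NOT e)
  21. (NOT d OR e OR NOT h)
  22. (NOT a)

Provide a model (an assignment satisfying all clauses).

a=False, b=False, c=False, d=False, e=False, f=True, g=True, h=True

(NOT a) is a unit clause, so a = False.
The clause (NOT c) is unit: c must be False.
(NOT b) is a unit clause, so b = False.
The clause (NOT e) is unit: e must be False.
Pure literal: d appears only negated; assign d = False.
Pure literal: f appears only positively; assign f = True.
Try g = True.
  then h is forced to True.
Every clause has at least one true literal under this assignment.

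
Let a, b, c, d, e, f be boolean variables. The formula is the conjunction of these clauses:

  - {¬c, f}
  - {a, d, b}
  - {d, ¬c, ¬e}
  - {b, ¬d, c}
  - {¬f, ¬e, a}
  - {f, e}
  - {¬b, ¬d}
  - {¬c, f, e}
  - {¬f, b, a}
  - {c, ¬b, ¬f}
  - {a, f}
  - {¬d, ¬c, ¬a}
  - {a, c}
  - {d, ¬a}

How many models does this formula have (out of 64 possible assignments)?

1

The models are:
  a=0 b=1 c=1 d=0 e=0 f=1
That's 1 in total.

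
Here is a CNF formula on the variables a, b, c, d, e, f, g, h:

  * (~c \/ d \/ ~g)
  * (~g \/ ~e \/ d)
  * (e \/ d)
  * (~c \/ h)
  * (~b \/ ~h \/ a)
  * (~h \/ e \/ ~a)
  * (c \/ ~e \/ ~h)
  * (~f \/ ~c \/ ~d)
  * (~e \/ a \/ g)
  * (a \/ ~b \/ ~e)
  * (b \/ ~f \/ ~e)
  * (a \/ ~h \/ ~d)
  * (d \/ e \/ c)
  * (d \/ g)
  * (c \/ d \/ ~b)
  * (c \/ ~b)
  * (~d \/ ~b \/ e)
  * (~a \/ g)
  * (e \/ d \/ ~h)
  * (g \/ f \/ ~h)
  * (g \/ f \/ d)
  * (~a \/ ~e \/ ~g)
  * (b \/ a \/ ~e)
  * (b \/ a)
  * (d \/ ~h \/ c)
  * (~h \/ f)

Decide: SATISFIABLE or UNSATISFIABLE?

SATISFIABLE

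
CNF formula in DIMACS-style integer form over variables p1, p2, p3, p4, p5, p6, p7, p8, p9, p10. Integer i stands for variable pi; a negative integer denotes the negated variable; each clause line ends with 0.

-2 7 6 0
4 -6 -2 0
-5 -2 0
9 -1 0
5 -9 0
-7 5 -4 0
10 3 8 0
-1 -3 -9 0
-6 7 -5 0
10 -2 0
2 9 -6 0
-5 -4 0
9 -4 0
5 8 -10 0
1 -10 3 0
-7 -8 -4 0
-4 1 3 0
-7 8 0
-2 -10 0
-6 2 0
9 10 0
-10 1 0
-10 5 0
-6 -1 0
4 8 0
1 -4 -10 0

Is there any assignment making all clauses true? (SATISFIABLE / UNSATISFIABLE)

Branch on p1: take p1 = False.
  then p10 is forced to False.
  then p2 is forced to False.
  then p6 is forced to False.
  then p9 is forced to True.
  then p5 is forced to True.
  then p4 is forced to False.
  then p8 is forced to True.
p3, p7 are now unconstrained; take p3 = False, p7 = True.
So p1=F, p2=F, p3=F, p4=F, p5=T, p6=F, p7=T, p8=T, p9=T, p10=F is a satisfying assignment.

SATISFIABLE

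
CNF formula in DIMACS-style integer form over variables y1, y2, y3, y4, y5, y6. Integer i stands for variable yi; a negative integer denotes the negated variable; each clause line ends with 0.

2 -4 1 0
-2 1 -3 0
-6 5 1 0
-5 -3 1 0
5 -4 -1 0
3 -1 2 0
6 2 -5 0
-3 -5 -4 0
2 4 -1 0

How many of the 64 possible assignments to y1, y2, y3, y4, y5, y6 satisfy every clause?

Split on y1, then y2.
  y1=1, y2=1: y6 free; 5 ways for (y3,y4,y5) × 2^1 = 10.
  y1=1, y2=0: a clause becomes empty — 0.
  y1=0, y2=1: y4 free; 3 ways for (y3,y5,y6) × 2^1 = 6.
  y1=0, y2=0: remaining (y3,y4,y5,y6) ∈ {(0,0,0,0); (0,0,1,1); (1,0,0,0)} — 3.
Total: 10 + 0 + 6 + 3 = 19.

19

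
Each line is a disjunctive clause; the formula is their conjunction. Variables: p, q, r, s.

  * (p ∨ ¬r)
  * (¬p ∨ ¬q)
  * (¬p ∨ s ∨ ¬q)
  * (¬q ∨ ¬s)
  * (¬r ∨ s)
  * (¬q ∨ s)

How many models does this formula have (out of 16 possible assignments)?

5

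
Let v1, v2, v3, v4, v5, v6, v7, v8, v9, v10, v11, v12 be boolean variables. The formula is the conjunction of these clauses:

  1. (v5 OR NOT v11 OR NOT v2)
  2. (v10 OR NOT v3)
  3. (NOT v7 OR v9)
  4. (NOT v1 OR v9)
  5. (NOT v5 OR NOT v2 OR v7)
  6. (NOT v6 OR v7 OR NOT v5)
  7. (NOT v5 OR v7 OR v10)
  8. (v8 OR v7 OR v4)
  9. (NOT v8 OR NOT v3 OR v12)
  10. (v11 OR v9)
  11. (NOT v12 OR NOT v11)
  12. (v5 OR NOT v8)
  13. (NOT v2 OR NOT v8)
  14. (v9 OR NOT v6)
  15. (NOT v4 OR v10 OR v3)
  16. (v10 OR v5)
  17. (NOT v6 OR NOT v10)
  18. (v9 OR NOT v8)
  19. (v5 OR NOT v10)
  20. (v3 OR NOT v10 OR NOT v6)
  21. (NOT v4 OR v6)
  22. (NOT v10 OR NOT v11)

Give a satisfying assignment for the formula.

v1 = T, v2 = F, v3 = F, v4 = F, v5 = T, v6 = F, v7 = T, v8 = T, v9 = T, v10 = F, v11 = F, v12 = F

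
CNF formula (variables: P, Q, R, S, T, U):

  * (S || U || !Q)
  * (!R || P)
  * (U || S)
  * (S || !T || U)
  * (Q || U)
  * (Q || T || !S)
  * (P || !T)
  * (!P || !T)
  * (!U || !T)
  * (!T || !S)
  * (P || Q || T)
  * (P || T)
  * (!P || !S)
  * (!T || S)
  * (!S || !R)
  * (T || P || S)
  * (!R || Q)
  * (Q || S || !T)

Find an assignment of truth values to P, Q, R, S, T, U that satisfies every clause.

P = T, Q = T, R = F, S = F, T = F, U = T

R occurs only negated in the remaining clauses — set R = False.
Set P = True and propagate.
  then T is forced to False.
  then S is forced to False.
  then U is forced to True.
Q is now unconstrained; take Q = True.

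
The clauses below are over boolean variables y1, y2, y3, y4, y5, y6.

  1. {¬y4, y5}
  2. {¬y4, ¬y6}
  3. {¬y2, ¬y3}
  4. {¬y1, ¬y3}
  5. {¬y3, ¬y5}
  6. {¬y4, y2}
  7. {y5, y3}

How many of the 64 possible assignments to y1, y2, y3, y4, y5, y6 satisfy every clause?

12

Case analysis on y3 and y4:
  y3=T, y4=T: a clause becomes empty — 0.
  y3=T, y4=F: remaining (y1,y2,y5,y6) ∈ {(F,F,F,F); (F,F,F,T)} — 2.
  y3=F, y4=T: remaining (y1,y2,y5,y6) ∈ {(F,T,T,F); (T,T,T,F)} — 2.
  y3=F, y4=F: forces y5=T; y1, y2, y6 free → 2^3 = 8.
Total: 0 + 2 + 2 + 8 = 12.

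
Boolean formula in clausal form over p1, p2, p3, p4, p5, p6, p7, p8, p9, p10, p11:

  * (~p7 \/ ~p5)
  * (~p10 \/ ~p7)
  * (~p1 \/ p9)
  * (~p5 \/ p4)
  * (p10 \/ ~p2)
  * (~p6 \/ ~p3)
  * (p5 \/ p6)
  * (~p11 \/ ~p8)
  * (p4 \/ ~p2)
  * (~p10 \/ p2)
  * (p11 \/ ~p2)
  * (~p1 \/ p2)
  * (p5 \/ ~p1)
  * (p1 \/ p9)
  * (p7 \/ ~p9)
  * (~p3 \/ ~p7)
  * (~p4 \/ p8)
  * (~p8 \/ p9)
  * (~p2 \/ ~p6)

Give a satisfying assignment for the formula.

Pure literal: p3 appears only negated; assign p3 = False.
Branch on p1: take p1 = False.
  then p9 is forced to True.
  then p7 is forced to True.
  then p5 is forced to False.
  then p10 is forced to False.
  then p2 is forced to False.
  then p6 is forced to True.
Try p4 = False.
Try p8 = False.
p11 is now unconstrained; take p11 = False.

p1 = F, p2 = F, p3 = F, p4 = F, p5 = F, p6 = T, p7 = T, p8 = F, p9 = T, p10 = F, p11 = F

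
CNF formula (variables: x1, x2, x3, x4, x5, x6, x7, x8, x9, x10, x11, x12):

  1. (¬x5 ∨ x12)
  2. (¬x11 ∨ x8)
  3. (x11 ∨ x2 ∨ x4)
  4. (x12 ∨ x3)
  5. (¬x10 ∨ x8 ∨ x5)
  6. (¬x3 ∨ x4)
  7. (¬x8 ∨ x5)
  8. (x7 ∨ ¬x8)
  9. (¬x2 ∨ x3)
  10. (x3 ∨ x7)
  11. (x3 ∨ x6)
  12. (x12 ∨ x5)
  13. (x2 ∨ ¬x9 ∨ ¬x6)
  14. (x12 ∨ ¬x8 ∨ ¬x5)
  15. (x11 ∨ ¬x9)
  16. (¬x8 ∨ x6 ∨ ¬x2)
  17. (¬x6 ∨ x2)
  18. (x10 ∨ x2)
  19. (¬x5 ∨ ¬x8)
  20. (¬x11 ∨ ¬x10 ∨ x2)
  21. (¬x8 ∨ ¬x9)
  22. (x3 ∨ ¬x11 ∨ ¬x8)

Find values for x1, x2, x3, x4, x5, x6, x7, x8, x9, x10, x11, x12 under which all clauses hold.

x1 = False  x2 = True  x3 = True  x4 = True  x5 = True  x6 = False  x7 = True  x8 = False  x9 = False  x10 = False  x11 = False  x12 = True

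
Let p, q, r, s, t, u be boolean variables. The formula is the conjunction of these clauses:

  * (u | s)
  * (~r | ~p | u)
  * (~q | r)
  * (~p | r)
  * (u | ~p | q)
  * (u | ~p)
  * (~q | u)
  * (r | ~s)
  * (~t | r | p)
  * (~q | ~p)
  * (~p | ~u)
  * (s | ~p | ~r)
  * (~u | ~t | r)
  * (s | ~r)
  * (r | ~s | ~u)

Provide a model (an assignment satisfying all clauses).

p=False, q=True, r=True, s=True, t=True, u=True

Set p = False and propagate.
Branch on q: take q = True.
  then r is forced to True.
  then u is forced to True.
  then s is forced to True.
t is now unconstrained; take t = True.
Check each clause:
  1. (s | u) — s is true.
  2. (~r | u | ~p) — ~p is true.
  3. (~q | r) — r is true.
  4. (~p | r) — r is true.
  5. (u | ~p | q) — q is true.
  6. (u | ~p) — ~p is true.
  7. (u | ~q) — u is true.
  8. (~s | r) — r is true.
  9. (p | r | ~t) — r is true.
  10. (~q | ~p) — ~p is true.
  11. (~p | ~u) — ~p is true.
  12. (~p | s | ~r) — s is true.
  13. (~u | ~t | r) — r is true.
  14. (s | ~r) — s is true.
  15. (r | ~s | ~u) — r is true.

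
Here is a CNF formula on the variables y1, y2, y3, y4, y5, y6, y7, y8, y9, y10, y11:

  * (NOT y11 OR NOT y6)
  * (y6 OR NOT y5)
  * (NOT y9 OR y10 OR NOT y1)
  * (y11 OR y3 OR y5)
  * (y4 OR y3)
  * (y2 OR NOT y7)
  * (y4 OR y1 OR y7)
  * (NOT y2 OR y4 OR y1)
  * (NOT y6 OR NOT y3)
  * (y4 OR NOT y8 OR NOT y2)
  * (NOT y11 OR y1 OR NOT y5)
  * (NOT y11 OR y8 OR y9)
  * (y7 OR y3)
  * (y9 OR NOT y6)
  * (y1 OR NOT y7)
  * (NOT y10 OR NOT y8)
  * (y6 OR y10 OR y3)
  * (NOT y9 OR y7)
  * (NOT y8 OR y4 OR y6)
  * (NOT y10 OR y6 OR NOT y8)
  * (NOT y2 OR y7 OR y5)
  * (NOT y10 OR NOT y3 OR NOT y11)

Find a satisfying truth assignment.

y1 = T  y2 = F  y3 = T  y4 = T  y5 = F  y6 = F  y7 = F  y8 = T  y9 = F  y10 = F  y11 = F

Check each clause:
  1. (NOT y11 OR NOT y6) — NOT y6 is true.
  2. (y6 OR NOT y5) — NOT y5 is true.
  3. (y10 OR NOT y9 OR NOT y1) — NOT y9 is true.
  4. (y5 OR y3 OR y11) — y3 is true.
  5. (y3 OR y4) — y3 is true.
  6. (y2 OR NOT y7) — NOT y7 is true.
  7. (y1 OR y4 OR y7) — y1 is true.
  8. (NOT y2 OR y1 OR y4) — y1 is true.
  9. (NOT y6 OR NOT y3) — NOT y6 is true.
  10. (NOT y8 OR y4 OR NOT y2) — y4 is true.
  11. (NOT y11 OR y1 OR NOT y5) — y1 is true.
  12. (NOT y11 OR y8 OR y9) — y8 is true.
  13. (y7 OR y3) — y3 is true.
  14. (NOT y6 OR y9) — NOT y6 is true.
  15. (NOT y7 OR y1) — y1 is true.
  16. (NOT y8 OR NOT y10) — NOT y10 is true.
  17. (y6 OR y3 OR y10) — y3 is true.
  18. (y7 OR NOT y9) — NOT y9 is true.
  19. (NOT y8 OR y6 OR y4) — y4 is true.
  20. (NOT y8 OR NOT y10 OR y6) — NOT y10 is true.
  21. (y7 OR y5 OR NOT y2) — NOT y2 is true.
  22. (NOT y10 OR NOT y11 OR NOT y3) — NOT y11 is true.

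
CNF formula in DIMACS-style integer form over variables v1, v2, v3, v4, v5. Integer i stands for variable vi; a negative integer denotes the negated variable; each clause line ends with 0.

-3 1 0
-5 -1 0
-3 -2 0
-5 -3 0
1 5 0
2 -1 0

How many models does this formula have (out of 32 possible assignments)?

6

Satisfying assignments:
  v1=F v2=F v3=F v4=F v5=T
  v1=F v2=F v3=F v4=T v5=T
  v1=F v2=T v3=F v4=F v5=T
  v1=F v2=T v3=F v4=T v5=T
  v1=T v2=T v3=F v4=F v5=F
  v1=T v2=T v3=F v4=T v5=F
That's 6 in total.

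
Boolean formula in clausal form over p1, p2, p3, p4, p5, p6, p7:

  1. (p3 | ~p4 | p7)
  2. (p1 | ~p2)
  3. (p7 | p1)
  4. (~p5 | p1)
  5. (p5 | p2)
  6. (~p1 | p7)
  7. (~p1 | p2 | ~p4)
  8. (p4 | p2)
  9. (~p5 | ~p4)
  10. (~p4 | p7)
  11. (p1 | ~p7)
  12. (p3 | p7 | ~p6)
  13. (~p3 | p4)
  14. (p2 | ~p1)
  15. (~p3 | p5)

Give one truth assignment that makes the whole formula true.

Try p1 = True.
  then p7 is forced to True.
  then p2 is forced to True.
The remaining clauses are satisfied by p3 = False, p4 = False, p5 = False, p6 = True.

p1=T, p2=T, p3=F, p4=F, p5=F, p6=T, p7=T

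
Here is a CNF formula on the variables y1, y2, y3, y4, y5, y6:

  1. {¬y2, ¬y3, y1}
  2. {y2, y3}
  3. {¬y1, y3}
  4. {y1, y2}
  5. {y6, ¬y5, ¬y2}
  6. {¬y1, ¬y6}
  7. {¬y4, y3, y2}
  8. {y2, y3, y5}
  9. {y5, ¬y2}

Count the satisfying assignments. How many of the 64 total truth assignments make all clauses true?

6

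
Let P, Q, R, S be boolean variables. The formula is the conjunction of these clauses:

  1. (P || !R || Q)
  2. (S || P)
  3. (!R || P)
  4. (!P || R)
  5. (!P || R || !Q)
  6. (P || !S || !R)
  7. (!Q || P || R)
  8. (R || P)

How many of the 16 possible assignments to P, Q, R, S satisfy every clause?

The models are:
  P=T Q=F R=T S=F
  P=T Q=F R=T S=T
  P=T Q=T R=T S=F
  P=T Q=T R=T S=T
Count: 4.

4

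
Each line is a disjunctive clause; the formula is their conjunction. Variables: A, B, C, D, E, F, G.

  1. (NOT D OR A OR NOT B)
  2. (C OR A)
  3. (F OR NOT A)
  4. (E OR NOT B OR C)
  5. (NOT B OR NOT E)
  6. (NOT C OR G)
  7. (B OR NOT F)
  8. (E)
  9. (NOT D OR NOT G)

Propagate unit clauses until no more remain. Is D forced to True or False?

False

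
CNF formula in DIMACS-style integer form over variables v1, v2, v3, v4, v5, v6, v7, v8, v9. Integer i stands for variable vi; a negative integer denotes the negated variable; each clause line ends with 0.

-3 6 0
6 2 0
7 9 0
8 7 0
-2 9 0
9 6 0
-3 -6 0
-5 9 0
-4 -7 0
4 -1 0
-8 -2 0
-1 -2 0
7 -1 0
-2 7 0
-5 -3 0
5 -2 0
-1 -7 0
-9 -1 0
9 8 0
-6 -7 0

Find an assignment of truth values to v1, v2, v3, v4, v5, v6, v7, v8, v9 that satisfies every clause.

v1 occurs only negated in the remaining clauses — set v1 = False.
Pure literal: v3 appears only negated; assign v3 = False.
Try v2 = True.
  then v9 is forced to True.
  then v8 is forced to False.
  then v7 is forced to True.
  then v4 is forced to False.
  then v5 is forced to True.
  then v6 is forced to False.
Every clause has at least one true literal under this assignment.

v1=F  v2=T  v3=F  v4=F  v5=T  v6=F  v7=T  v8=F  v9=T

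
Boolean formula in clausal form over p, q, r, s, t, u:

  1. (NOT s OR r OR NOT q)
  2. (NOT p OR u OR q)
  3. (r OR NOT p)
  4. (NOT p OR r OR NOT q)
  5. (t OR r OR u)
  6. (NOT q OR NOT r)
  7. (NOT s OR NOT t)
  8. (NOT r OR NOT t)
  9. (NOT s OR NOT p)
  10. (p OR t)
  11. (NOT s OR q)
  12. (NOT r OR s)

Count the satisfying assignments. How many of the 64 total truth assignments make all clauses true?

The models are:
  p=0 q=0 r=0 s=0 t=1 u=0
  p=0 q=0 r=0 s=0 t=1 u=1
  p=0 q=1 r=0 s=0 t=1 u=0
  p=0 q=1 r=0 s=0 t=1 u=1
That's 4 in total.

4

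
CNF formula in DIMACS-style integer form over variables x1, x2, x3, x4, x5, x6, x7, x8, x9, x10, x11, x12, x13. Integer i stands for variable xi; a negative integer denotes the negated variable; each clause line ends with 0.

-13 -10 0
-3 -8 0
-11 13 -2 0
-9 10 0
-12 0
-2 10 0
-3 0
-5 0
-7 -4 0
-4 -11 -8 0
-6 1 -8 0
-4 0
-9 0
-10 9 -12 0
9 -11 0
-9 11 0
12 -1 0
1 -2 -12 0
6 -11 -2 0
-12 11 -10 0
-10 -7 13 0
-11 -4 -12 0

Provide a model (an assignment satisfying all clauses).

x1 = F, x2 = F, x3 = F, x4 = F, x5 = F, x6 = F, x7 = F, x8 = F, x9 = F, x10 = T, x11 = F, x12 = F, x13 = F

Check each clause:
  1. (~x13 \/ ~x10) — ~x13 is true.
  2. (~x3 \/ ~x8) — ~x8 is true.
  3. (~x2 \/ x13 \/ ~x11) — ~x11 is true.
  4. (~x9 \/ x10) — x10 is true.
  5. (~x12) — ~x12 is true.
  6. (~x2 \/ x10) — x10 is true.
  7. (~x3) — ~x3 is true.
  8. (~x5) — ~x5 is true.
  9. (~x7 \/ ~x4) — ~x7 is true.
  10. (~x11 \/ ~x8 \/ ~x4) — ~x8 is true.
  11. (~x6 \/ ~x8 \/ x1) — ~x8 is true.
  12. (~x4) — ~x4 is true.
  13. (~x9) — ~x9 is true.
  14. (x9 \/ ~x10 \/ ~x12) — ~x12 is true.
  15. (~x11 \/ x9) — ~x11 is true.
  16. (~x9 \/ x11) — ~x9 is true.
  17. (~x1 \/ x12) — ~x1 is true.
  18. (~x2 \/ x1 \/ ~x12) — ~x12 is true.
  19. (~x2 \/ x6 \/ ~x11) — ~x11 is true.
  20. (~x12 \/ x11 \/ ~x10) — ~x12 is true.
  21. (~x10 \/ x13 \/ ~x7) — ~x7 is true.
  22. (~x4 \/ ~x12 \/ ~x11) — ~x12 is true.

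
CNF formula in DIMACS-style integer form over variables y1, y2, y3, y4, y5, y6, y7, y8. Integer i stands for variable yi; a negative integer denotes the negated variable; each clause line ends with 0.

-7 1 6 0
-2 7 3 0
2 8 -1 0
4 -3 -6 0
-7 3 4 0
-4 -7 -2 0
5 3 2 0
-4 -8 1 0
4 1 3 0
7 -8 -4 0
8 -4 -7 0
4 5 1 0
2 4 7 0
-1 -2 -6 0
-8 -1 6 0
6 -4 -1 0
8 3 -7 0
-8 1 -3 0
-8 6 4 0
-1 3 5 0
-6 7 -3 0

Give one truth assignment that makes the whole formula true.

Branch on y1: take y1 = True.
For the remaining variables, y2 = True, y3 = True, y4 = False, y5 = False, y6 = False, y7 = False, y8 = False works.
Every clause has at least one true literal under this assignment.

y1=True  y2=True  y3=True  y4=False  y5=False  y6=False  y7=False  y8=False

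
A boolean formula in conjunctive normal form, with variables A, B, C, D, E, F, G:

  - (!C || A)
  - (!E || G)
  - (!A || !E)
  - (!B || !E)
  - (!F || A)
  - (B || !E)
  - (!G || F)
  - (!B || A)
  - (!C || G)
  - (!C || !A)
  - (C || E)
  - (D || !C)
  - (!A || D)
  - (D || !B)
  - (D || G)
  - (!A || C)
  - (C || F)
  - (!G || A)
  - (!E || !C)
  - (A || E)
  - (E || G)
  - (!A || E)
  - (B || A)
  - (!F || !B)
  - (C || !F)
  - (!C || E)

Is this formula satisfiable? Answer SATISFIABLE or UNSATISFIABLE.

UNSATISFIABLE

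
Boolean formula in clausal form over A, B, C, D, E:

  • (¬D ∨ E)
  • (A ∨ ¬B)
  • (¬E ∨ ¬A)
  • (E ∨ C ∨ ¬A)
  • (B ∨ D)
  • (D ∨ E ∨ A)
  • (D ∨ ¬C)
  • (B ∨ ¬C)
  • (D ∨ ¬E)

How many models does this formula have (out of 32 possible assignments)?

1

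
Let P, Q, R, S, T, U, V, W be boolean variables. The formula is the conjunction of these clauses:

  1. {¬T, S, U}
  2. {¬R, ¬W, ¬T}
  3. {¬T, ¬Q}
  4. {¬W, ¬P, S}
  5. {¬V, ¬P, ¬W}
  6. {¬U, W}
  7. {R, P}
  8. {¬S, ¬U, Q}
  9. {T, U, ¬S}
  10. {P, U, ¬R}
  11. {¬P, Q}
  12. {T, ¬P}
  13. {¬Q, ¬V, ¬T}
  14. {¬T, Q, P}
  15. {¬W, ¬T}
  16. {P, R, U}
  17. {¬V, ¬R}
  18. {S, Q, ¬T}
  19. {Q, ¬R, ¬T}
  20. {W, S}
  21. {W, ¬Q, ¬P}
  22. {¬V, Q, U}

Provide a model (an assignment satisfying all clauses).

P = 0, Q = 0, R = 1, S = 0, T = 0, U = 1, V = 0, W = 1

Pure literal: V appears only negated; assign V = False.
Try P = False.
  then R is forced to True.
  then U is forced to True.
  then W is forced to True.
  then T is forced to False.
The remaining clauses are satisfied by Q = False, S = False.
Check each clause:
  1. {S, ¬T, U} — ¬T is true.
  2. {¬R, ¬W, ¬T} — ¬T is true.
  3. {¬T, ¬Q} — ¬T is true.
  4. {¬W, S, ¬P} — ¬P is true.
  5. {¬W, ¬P, ¬V} — ¬V is true.
  6. {W, ¬U} — W is true.
  7. {P, R} — R is true.
  8. {¬U, ¬S, Q} — ¬S is true.
  9. {U, T, ¬S} — ¬S is true.
  10. {¬R, P, U} — U is true.
  11. {Q, ¬P} — ¬P is true.
  12. {¬P, T} — ¬P is true.
  13. {¬Q, ¬V, ¬T} — ¬V is true.
  14. {P, Q, ¬T} — ¬T is true.
  15. {¬W, ¬T} — ¬T is true.
  16. {U, R, P} — R is true.
  17. {¬V, ¬R} — ¬V is true.
  18. {¬T, S, Q} — ¬T is true.
  19. {Q, ¬T, ¬R} — ¬T is true.
  20. {W, S} — W is true.
  21. {W, ¬Q, ¬P} — W is true.
  22. {U, ¬V, Q} — ¬V is true.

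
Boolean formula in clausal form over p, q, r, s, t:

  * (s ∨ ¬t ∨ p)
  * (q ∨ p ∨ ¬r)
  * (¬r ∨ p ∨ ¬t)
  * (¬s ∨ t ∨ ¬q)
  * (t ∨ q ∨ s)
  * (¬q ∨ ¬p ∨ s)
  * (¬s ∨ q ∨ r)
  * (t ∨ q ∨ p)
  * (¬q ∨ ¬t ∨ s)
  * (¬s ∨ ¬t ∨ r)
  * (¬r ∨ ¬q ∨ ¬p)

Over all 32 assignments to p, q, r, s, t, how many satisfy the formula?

6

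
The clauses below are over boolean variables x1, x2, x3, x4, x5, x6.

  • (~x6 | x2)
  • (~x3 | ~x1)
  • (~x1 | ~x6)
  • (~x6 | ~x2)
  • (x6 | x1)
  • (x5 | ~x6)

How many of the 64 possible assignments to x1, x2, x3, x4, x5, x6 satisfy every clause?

8

The models are:
  x1=1 x2=0 x3=0 x4=0 x5=0 x6=0
  x1=1 x2=0 x3=0 x4=0 x5=1 x6=0
  x1=1 x2=0 x3=0 x4=1 x5=0 x6=0
  x1=1 x2=0 x3=0 x4=1 x5=1 x6=0
  x1=1 x2=1 x3=0 x4=0 x5=0 x6=0
  x1=1 x2=1 x3=0 x4=0 x5=1 x6=0
  x1=1 x2=1 x3=0 x4=1 x5=0 x6=0
  x1=1 x2=1 x3=0 x4=1 x5=1 x6=0
That's 8 in total.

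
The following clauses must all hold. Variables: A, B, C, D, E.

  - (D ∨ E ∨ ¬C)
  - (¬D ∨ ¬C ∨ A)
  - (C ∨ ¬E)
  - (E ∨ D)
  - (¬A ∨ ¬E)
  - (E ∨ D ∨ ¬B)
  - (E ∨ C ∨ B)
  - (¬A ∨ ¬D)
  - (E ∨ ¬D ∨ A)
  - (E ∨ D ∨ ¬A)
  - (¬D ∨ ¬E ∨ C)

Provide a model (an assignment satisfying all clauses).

A = 0, B = 0, C = 1, D = 0, E = 1

Set A = False and propagate.
For the remaining variables, B = False, C = True, D = False, E = True works.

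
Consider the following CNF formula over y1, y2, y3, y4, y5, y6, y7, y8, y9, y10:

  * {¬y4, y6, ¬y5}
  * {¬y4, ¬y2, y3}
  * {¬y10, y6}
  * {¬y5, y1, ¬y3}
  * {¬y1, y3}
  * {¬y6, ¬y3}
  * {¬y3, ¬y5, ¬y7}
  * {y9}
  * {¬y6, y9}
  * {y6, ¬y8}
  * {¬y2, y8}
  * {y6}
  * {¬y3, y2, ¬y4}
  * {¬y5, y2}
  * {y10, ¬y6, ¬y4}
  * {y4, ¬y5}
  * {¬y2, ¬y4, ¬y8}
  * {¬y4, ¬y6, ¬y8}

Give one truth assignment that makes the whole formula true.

y1=0, y2=1, y3=0, y4=0, y5=0, y6=1, y7=0, y8=1, y9=1, y10=0

(y9) is a unit clause, so y9 = True.
The clause (y6) is unit: y6 must be True.
The clause (¬y3) is unit: y3 must be False.
Unit propagation: (¬y1) forces y1 = False.
y5 occurs only negated in the remaining clauses — set y5 = False.
Branch on y2: take y2 = True.
  then y4 is forced to False.
  then y8 is forced to True.
y7, y10 are now unconstrained; take y7 = False, y10 = False.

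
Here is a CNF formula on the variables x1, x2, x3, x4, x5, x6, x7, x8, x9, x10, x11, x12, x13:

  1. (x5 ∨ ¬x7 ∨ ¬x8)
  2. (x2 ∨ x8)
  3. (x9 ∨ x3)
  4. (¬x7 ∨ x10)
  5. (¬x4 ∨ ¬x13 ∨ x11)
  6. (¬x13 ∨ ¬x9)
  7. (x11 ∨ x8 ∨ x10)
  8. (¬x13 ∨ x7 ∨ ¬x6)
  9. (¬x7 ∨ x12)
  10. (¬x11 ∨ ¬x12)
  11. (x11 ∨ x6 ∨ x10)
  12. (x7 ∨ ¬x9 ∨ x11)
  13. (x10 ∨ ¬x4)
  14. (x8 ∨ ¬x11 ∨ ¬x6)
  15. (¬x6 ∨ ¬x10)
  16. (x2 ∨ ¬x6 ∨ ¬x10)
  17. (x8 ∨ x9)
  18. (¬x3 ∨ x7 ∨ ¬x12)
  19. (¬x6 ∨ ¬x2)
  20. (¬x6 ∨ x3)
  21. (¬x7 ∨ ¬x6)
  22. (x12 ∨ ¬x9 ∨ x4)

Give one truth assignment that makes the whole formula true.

x1=False  x2=False  x3=False  x4=True  x5=False  x6=False  x7=False  x8=True  x9=True  x10=True  x11=True  x12=False  x13=False

Check each clause:
  1. (x5 ∨ ¬x7 ∨ ¬x8) — ¬x7 is true.
  2. (x8 ∨ x2) — x8 is true.
  3. (x3 ∨ x9) — x9 is true.
  4. (x10 ∨ ¬x7) — ¬x7 is true.
  5. (¬x4 ∨ ¬x13 ∨ x11) — x11 is true.
  6. (¬x13 ∨ ¬x9) — ¬x13 is true.
  7. (x11 ∨ x8 ∨ x10) — x8 is true.
  8. (x7 ∨ ¬x6 ∨ ¬x13) — ¬x6 is true.
  9. (x12 ∨ ¬x7) — ¬x7 is true.
  10. (¬x12 ∨ ¬x11) — ¬x12 is true.
  11. (x10 ∨ x6 ∨ x11) — x10 is true.
  12. (x7 ∨ x11 ∨ ¬x9) — x11 is true.
  13. (¬x4 ∨ x10) — x10 is true.
  14. (x8 ∨ ¬x6 ∨ ¬x11) — x8 is true.
  15. (¬x6 ∨ ¬x10) — ¬x6 is true.
  16. (x2 ∨ ¬x6 ∨ ¬x10) — ¬x6 is true.
  17. (x9 ∨ x8) — x8 is true.
  18. (x7 ∨ ¬x3 ∨ ¬x12) — ¬x12 is true.
  19. (¬x2 ∨ ¬x6) — ¬x6 is true.
  20. (¬x6 ∨ x3) — ¬x6 is true.
  21. (¬x6 ∨ ¬x7) — ¬x7 is true.
  22. (x4 ∨ x12 ∨ ¬x9) — x4 is true.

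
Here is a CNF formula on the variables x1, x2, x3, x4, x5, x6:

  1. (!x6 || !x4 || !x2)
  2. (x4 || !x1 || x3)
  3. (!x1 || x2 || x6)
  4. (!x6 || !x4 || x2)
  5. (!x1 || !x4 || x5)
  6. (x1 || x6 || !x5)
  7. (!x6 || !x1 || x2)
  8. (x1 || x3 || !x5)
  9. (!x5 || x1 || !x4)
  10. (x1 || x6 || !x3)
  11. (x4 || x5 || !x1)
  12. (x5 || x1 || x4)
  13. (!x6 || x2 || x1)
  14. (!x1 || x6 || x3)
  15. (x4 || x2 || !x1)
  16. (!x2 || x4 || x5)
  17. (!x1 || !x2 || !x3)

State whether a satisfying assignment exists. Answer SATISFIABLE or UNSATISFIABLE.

SATISFIABLE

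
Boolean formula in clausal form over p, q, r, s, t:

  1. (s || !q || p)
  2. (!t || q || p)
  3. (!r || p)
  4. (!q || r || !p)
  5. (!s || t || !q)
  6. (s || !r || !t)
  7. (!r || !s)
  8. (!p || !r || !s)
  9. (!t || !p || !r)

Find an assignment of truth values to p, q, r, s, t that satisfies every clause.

p = True, q = False, r = False, s = True, t = True

Check each clause:
  1. (s || !q || p) — p is true.
  2. (q || !t || p) — p is true.
  3. (p || !r) — p is true.
  4. (!p || !q || r) — !q is true.
  5. (t || !s || !q) — t is true.
  6. (!t || s || !r) — s is true.
  7. (!s || !r) — !r is true.
  8. (!r || !p || !s) — !r is true.
  9. (!p || !r || !t) — !r is true.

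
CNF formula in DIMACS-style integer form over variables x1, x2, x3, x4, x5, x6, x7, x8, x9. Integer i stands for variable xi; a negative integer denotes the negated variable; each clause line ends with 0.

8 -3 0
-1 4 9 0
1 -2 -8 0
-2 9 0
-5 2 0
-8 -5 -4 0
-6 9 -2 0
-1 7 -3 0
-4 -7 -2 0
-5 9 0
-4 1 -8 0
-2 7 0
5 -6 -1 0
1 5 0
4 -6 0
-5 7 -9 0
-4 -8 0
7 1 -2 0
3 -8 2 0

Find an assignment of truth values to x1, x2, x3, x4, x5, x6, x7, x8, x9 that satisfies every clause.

x1 = T  x2 = F  x3 = F  x4 = T  x5 = F  x6 = F  x7 = F  x8 = F  x9 = F

Pure literal: x6 appears only negated; assign x6 = False.
Try x1 = True.
Set x2 = False and propagate.
  then x5 is forced to False.
For the remaining variables, x3 = False, x4 = True, x7 = False, x8 = False, x9 = False works.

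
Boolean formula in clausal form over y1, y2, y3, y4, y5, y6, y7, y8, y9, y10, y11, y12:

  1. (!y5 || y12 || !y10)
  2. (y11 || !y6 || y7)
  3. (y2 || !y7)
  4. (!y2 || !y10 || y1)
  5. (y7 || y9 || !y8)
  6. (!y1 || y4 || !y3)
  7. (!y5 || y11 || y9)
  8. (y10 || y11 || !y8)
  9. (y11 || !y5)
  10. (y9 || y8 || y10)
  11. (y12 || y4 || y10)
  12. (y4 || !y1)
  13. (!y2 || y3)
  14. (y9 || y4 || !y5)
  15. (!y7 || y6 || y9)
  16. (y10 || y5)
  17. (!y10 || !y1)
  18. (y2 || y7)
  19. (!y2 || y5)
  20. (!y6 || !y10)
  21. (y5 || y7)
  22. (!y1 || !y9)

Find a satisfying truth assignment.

y1 = F, y2 = T, y3 = T, y4 = T, y5 = T, y6 = T, y7 = F, y8 = F, y9 = T, y10 = F, y11 = T, y12 = T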